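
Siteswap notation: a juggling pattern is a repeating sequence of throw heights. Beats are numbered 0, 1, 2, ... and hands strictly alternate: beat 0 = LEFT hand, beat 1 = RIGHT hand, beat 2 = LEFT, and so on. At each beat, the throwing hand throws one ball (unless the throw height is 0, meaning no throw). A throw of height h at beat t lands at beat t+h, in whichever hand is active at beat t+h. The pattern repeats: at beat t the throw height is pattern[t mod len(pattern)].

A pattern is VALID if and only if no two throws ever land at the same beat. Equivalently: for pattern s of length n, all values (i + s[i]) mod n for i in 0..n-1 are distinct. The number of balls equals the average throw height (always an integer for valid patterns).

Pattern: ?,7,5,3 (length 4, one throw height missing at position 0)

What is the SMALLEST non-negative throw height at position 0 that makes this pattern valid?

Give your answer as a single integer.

Answer: 1

Derivation:
i=0: s[i]=? (unknown)
i=1: (1 + 7) mod 4 = 0
i=2: (2 + 5) mod 4 = 3
i=3: (3 + 3) mod 4 = 2
Known residues: [0, 2, 3]; need a permutation of 0..3, so missing residue r = 1
Need (0 + s) mod 4 = 1; smallest s = (1 - 0) mod 4 = 1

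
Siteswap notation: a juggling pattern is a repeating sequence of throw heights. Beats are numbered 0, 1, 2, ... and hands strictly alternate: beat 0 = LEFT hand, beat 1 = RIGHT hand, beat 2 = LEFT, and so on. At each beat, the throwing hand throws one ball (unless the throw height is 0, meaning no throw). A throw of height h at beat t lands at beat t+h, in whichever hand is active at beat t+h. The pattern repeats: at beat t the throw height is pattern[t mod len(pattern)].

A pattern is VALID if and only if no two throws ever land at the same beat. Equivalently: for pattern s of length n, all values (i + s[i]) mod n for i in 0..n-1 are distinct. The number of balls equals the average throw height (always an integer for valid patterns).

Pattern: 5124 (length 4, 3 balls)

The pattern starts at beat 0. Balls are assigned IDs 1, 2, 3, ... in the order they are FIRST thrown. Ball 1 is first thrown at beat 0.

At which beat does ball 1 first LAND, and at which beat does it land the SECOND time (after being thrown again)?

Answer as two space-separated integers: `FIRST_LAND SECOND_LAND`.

Answer: 5 6

Derivation:
Beat 0 (L): throw ball1 h=5 -> lands@5:R; in-air after throw: [b1@5:R]
Beat 1 (R): throw ball2 h=1 -> lands@2:L; in-air after throw: [b2@2:L b1@5:R]
Beat 2 (L): throw ball2 h=2 -> lands@4:L; in-air after throw: [b2@4:L b1@5:R]
Beat 3 (R): throw ball3 h=4 -> lands@7:R; in-air after throw: [b2@4:L b1@5:R b3@7:R]
Beat 4 (L): throw ball2 h=5 -> lands@9:R; in-air after throw: [b1@5:R b3@7:R b2@9:R]
Beat 5 (R): throw ball1 h=1 -> lands@6:L; in-air after throw: [b1@6:L b3@7:R b2@9:R]
Beat 6 (L): throw ball1 h=2 -> lands@8:L; in-air after throw: [b3@7:R b1@8:L b2@9:R]
Ball 1: thrown@0 h=5 -> first land @5; rethrown@5 h=1 -> second land @6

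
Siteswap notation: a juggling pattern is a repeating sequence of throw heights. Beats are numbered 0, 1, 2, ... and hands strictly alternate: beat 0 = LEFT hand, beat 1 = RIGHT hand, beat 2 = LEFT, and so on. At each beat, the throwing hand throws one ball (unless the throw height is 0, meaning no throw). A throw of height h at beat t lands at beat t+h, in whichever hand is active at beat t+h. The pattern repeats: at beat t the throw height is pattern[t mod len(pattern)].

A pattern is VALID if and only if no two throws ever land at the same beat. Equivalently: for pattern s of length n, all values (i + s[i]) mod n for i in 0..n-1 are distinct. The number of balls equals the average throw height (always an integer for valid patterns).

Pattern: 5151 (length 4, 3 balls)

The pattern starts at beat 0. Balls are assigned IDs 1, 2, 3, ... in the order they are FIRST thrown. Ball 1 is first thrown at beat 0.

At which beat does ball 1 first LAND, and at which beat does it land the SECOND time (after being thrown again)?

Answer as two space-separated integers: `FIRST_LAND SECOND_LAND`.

Beat 0 (L): throw ball1 h=5 -> lands@5:R; in-air after throw: [b1@5:R]
Beat 1 (R): throw ball2 h=1 -> lands@2:L; in-air after throw: [b2@2:L b1@5:R]
Beat 2 (L): throw ball2 h=5 -> lands@7:R; in-air after throw: [b1@5:R b2@7:R]
Beat 3 (R): throw ball3 h=1 -> lands@4:L; in-air after throw: [b3@4:L b1@5:R b2@7:R]
Beat 4 (L): throw ball3 h=5 -> lands@9:R; in-air after throw: [b1@5:R b2@7:R b3@9:R]
Beat 5 (R): throw ball1 h=1 -> lands@6:L; in-air after throw: [b1@6:L b2@7:R b3@9:R]
Beat 6 (L): throw ball1 h=5 -> lands@11:R; in-air after throw: [b2@7:R b3@9:R b1@11:R]
Ball 1: thrown@0 h=5 -> first land @5; rethrown@5 h=1 -> second land @6

Answer: 5 6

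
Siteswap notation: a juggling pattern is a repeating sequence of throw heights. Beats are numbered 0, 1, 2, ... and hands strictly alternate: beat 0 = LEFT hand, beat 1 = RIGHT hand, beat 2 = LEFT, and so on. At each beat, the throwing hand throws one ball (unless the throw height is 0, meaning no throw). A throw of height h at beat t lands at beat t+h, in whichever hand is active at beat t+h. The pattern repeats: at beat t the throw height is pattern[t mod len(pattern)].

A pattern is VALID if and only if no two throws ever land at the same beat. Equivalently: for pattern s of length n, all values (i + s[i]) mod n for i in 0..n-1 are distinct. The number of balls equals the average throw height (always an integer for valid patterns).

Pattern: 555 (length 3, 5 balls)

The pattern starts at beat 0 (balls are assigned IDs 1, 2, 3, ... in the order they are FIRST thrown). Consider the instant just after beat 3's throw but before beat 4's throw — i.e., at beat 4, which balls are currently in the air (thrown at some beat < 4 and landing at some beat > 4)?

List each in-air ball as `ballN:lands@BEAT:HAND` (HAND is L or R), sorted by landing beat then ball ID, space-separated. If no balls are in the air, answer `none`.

Beat 0 (L): throw ball1 h=5 -> lands@5:R; in-air after throw: [b1@5:R]
Beat 1 (R): throw ball2 h=5 -> lands@6:L; in-air after throw: [b1@5:R b2@6:L]
Beat 2 (L): throw ball3 h=5 -> lands@7:R; in-air after throw: [b1@5:R b2@6:L b3@7:R]
Beat 3 (R): throw ball4 h=5 -> lands@8:L; in-air after throw: [b1@5:R b2@6:L b3@7:R b4@8:L]
Beat 4 (L): throw ball5 h=5 -> lands@9:R; in-air after throw: [b1@5:R b2@6:L b3@7:R b4@8:L b5@9:R]

Answer: ball1:lands@5:R ball2:lands@6:L ball3:lands@7:R ball4:lands@8:L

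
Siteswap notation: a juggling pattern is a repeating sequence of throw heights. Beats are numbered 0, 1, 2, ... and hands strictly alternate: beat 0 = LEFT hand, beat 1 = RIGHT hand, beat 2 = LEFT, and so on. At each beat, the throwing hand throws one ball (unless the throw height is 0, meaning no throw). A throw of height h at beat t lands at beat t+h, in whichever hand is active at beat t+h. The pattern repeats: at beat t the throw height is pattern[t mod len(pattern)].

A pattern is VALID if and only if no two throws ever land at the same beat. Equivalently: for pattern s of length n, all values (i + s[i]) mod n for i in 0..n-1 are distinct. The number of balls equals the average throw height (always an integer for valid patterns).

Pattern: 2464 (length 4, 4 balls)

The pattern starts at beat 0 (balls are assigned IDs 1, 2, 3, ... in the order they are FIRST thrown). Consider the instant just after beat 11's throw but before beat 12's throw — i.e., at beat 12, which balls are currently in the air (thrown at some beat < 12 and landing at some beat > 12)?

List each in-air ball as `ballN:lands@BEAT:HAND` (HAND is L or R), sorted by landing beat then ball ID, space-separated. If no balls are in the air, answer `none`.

Answer: ball2:lands@13:R ball3:lands@15:R ball1:lands@16:L

Derivation:
Beat 0 (L): throw ball1 h=2 -> lands@2:L; in-air after throw: [b1@2:L]
Beat 1 (R): throw ball2 h=4 -> lands@5:R; in-air after throw: [b1@2:L b2@5:R]
Beat 2 (L): throw ball1 h=6 -> lands@8:L; in-air after throw: [b2@5:R b1@8:L]
Beat 3 (R): throw ball3 h=4 -> lands@7:R; in-air after throw: [b2@5:R b3@7:R b1@8:L]
Beat 4 (L): throw ball4 h=2 -> lands@6:L; in-air after throw: [b2@5:R b4@6:L b3@7:R b1@8:L]
Beat 5 (R): throw ball2 h=4 -> lands@9:R; in-air after throw: [b4@6:L b3@7:R b1@8:L b2@9:R]
Beat 6 (L): throw ball4 h=6 -> lands@12:L; in-air after throw: [b3@7:R b1@8:L b2@9:R b4@12:L]
Beat 7 (R): throw ball3 h=4 -> lands@11:R; in-air after throw: [b1@8:L b2@9:R b3@11:R b4@12:L]
Beat 8 (L): throw ball1 h=2 -> lands@10:L; in-air after throw: [b2@9:R b1@10:L b3@11:R b4@12:L]
Beat 9 (R): throw ball2 h=4 -> lands@13:R; in-air after throw: [b1@10:L b3@11:R b4@12:L b2@13:R]
Beat 10 (L): throw ball1 h=6 -> lands@16:L; in-air after throw: [b3@11:R b4@12:L b2@13:R b1@16:L]
Beat 11 (R): throw ball3 h=4 -> lands@15:R; in-air after throw: [b4@12:L b2@13:R b3@15:R b1@16:L]
Beat 12 (L): throw ball4 h=2 -> lands@14:L; in-air after throw: [b2@13:R b4@14:L b3@15:R b1@16:L]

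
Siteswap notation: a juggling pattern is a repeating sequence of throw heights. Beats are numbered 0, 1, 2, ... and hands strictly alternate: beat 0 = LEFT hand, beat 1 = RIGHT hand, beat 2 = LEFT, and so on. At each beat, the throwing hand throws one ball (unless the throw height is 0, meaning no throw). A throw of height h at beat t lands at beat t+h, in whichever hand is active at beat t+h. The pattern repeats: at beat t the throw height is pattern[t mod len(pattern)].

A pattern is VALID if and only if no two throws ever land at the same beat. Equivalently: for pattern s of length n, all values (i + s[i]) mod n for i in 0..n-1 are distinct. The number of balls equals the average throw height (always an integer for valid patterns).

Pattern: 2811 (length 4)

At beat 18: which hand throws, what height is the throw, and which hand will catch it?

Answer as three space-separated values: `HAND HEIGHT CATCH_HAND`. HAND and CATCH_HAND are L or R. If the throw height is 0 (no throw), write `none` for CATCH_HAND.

Beat 18: 18 mod 2 = 0, so hand = L
Throw height = pattern[18 mod 4] = pattern[2] = 1
Lands at beat 18+1=19, 19 mod 2 = 1, so catch hand = R

Answer: L 1 R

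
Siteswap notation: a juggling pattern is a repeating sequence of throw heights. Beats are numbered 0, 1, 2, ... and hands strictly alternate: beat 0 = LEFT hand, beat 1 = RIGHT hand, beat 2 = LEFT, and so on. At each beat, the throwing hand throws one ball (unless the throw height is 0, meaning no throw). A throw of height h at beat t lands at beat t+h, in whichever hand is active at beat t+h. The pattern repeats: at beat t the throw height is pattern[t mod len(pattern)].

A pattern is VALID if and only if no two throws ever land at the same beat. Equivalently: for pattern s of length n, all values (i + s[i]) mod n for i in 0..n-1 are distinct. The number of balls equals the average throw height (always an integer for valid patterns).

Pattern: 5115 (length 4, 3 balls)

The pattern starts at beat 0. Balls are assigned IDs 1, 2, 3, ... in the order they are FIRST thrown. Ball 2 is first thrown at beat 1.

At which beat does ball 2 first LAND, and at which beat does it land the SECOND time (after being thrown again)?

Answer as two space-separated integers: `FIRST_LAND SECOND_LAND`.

Answer: 2 3

Derivation:
Beat 0 (L): throw ball1 h=5 -> lands@5:R; in-air after throw: [b1@5:R]
Beat 1 (R): throw ball2 h=1 -> lands@2:L; in-air after throw: [b2@2:L b1@5:R]
Beat 2 (L): throw ball2 h=1 -> lands@3:R; in-air after throw: [b2@3:R b1@5:R]
Beat 3 (R): throw ball2 h=5 -> lands@8:L; in-air after throw: [b1@5:R b2@8:L]
Ball 2: thrown@1 h=1 -> first land @2; rethrown@2 h=1 -> second land @3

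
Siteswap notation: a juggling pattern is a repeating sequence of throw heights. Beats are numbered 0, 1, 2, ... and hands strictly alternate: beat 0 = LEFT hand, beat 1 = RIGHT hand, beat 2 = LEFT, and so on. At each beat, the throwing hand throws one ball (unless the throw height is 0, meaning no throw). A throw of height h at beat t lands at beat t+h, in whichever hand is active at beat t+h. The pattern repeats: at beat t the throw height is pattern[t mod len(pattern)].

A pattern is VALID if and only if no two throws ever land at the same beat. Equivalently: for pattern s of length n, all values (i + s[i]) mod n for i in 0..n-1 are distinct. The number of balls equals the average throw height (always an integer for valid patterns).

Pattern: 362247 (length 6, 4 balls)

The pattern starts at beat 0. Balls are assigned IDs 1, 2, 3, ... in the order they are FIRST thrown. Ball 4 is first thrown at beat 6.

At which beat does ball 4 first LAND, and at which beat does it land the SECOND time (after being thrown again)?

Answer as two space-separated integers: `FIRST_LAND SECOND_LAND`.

Beat 0 (L): throw ball1 h=3 -> lands@3:R; in-air after throw: [b1@3:R]
Beat 1 (R): throw ball2 h=6 -> lands@7:R; in-air after throw: [b1@3:R b2@7:R]
Beat 2 (L): throw ball3 h=2 -> lands@4:L; in-air after throw: [b1@3:R b3@4:L b2@7:R]
Beat 3 (R): throw ball1 h=2 -> lands@5:R; in-air after throw: [b3@4:L b1@5:R b2@7:R]
Beat 4 (L): throw ball3 h=4 -> lands@8:L; in-air after throw: [b1@5:R b2@7:R b3@8:L]
Beat 5 (R): throw ball1 h=7 -> lands@12:L; in-air after throw: [b2@7:R b3@8:L b1@12:L]
Beat 6 (L): throw ball4 h=3 -> lands@9:R; in-air after throw: [b2@7:R b3@8:L b4@9:R b1@12:L]
Beat 7 (R): throw ball2 h=6 -> lands@13:R; in-air after throw: [b3@8:L b4@9:R b1@12:L b2@13:R]
Beat 8 (L): throw ball3 h=2 -> lands@10:L; in-air after throw: [b4@9:R b3@10:L b1@12:L b2@13:R]
Beat 9 (R): throw ball4 h=2 -> lands@11:R; in-air after throw: [b3@10:L b4@11:R b1@12:L b2@13:R]
Beat 10 (L): throw ball3 h=4 -> lands@14:L; in-air after throw: [b4@11:R b1@12:L b2@13:R b3@14:L]
Beat 11 (R): throw ball4 h=7 -> lands@18:L; in-air after throw: [b1@12:L b2@13:R b3@14:L b4@18:L]
Ball 4: thrown@6 h=3 -> first land @9; rethrown@9 h=2 -> second land @11

Answer: 9 11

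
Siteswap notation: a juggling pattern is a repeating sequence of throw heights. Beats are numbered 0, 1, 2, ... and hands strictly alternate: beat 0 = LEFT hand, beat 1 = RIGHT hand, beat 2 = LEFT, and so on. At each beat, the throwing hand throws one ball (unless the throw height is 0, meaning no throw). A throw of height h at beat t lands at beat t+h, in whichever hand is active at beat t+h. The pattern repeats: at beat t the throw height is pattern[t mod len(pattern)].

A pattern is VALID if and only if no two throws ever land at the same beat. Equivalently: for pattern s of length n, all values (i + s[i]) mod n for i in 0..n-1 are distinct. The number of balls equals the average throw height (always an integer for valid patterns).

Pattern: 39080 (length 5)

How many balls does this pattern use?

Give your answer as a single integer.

Pattern = [3, 9, 0, 8, 0], length n = 5
  position 0: throw height = 3, running sum = 3
  position 1: throw height = 9, running sum = 12
  position 2: throw height = 0, running sum = 12
  position 3: throw height = 8, running sum = 20
  position 4: throw height = 0, running sum = 20
Total sum = 20; balls = sum / n = 20 / 5 = 4

Answer: 4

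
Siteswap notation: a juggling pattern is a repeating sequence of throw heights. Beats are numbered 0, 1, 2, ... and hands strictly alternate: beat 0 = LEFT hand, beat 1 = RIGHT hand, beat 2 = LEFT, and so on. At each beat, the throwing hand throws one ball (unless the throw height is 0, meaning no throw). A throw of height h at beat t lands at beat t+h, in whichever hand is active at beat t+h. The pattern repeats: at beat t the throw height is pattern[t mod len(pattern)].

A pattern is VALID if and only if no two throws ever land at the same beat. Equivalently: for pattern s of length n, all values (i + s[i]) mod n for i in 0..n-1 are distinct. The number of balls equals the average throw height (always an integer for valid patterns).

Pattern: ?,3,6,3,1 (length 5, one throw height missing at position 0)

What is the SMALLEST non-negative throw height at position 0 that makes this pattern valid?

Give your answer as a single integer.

Answer: 2

Derivation:
i=0: s[i]=? (unknown)
i=1: (1 + 3) mod 5 = 4
i=2: (2 + 6) mod 5 = 3
i=3: (3 + 3) mod 5 = 1
i=4: (4 + 1) mod 5 = 0
Known residues: [0, 1, 3, 4]; need a permutation of 0..4, so missing residue r = 2
Need (0 + s) mod 5 = 2; smallest s = (2 - 0) mod 5 = 2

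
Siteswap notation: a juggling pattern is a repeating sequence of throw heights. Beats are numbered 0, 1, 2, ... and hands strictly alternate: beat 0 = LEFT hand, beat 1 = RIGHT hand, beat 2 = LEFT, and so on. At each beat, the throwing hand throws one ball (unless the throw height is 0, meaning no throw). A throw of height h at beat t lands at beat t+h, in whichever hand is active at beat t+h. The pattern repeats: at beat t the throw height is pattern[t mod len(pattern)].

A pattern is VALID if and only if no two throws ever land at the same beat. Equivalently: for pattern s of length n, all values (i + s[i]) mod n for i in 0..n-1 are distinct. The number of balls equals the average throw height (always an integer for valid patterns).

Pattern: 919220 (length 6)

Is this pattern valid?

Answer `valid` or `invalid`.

i=0: (i + s[i]) mod n = (0 + 9) mod 6 = 3
i=1: (i + s[i]) mod n = (1 + 1) mod 6 = 2
i=2: (i + s[i]) mod n = (2 + 9) mod 6 = 5
i=3: (i + s[i]) mod n = (3 + 2) mod 6 = 5
i=4: (i + s[i]) mod n = (4 + 2) mod 6 = 0
i=5: (i + s[i]) mod n = (5 + 0) mod 6 = 5
Residues: [3, 2, 5, 5, 0, 5], distinct: False

Answer: invalid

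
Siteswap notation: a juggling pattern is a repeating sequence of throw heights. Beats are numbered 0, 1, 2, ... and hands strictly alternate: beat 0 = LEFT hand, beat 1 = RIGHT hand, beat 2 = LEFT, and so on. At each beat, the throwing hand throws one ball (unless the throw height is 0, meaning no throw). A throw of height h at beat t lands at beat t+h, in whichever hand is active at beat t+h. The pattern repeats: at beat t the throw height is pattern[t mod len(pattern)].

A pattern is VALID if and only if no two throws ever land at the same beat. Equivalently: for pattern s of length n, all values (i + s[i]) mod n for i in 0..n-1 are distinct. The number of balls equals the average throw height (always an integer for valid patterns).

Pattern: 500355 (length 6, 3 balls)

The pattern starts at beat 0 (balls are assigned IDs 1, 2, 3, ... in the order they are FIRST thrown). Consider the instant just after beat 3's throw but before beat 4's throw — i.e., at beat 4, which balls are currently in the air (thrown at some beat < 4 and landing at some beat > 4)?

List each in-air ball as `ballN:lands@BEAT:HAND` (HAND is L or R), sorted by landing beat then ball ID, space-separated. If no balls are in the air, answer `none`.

Answer: ball1:lands@5:R ball2:lands@6:L

Derivation:
Beat 0 (L): throw ball1 h=5 -> lands@5:R; in-air after throw: [b1@5:R]
Beat 3 (R): throw ball2 h=3 -> lands@6:L; in-air after throw: [b1@5:R b2@6:L]
Beat 4 (L): throw ball3 h=5 -> lands@9:R; in-air after throw: [b1@5:R b2@6:L b3@9:R]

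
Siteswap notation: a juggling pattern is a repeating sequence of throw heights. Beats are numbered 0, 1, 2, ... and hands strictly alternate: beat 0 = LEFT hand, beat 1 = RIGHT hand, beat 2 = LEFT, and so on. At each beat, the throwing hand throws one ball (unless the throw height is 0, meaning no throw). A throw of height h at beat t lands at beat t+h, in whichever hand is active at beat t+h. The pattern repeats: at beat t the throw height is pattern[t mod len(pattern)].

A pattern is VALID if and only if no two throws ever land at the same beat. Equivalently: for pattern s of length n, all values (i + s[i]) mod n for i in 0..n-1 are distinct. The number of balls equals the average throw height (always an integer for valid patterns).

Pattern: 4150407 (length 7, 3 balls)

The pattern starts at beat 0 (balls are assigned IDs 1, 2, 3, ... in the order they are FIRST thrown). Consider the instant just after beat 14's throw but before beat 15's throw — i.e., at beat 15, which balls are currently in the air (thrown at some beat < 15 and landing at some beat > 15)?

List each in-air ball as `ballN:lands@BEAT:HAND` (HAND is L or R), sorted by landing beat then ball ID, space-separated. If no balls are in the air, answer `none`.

Answer: ball1:lands@18:L ball3:lands@20:L

Derivation:
Beat 0 (L): throw ball1 h=4 -> lands@4:L; in-air after throw: [b1@4:L]
Beat 1 (R): throw ball2 h=1 -> lands@2:L; in-air after throw: [b2@2:L b1@4:L]
Beat 2 (L): throw ball2 h=5 -> lands@7:R; in-air after throw: [b1@4:L b2@7:R]
Beat 4 (L): throw ball1 h=4 -> lands@8:L; in-air after throw: [b2@7:R b1@8:L]
Beat 6 (L): throw ball3 h=7 -> lands@13:R; in-air after throw: [b2@7:R b1@8:L b3@13:R]
Beat 7 (R): throw ball2 h=4 -> lands@11:R; in-air after throw: [b1@8:L b2@11:R b3@13:R]
Beat 8 (L): throw ball1 h=1 -> lands@9:R; in-air after throw: [b1@9:R b2@11:R b3@13:R]
Beat 9 (R): throw ball1 h=5 -> lands@14:L; in-air after throw: [b2@11:R b3@13:R b1@14:L]
Beat 11 (R): throw ball2 h=4 -> lands@15:R; in-air after throw: [b3@13:R b1@14:L b2@15:R]
Beat 13 (R): throw ball3 h=7 -> lands@20:L; in-air after throw: [b1@14:L b2@15:R b3@20:L]
Beat 14 (L): throw ball1 h=4 -> lands@18:L; in-air after throw: [b2@15:R b1@18:L b3@20:L]
Beat 15 (R): throw ball2 h=1 -> lands@16:L; in-air after throw: [b2@16:L b1@18:L b3@20:L]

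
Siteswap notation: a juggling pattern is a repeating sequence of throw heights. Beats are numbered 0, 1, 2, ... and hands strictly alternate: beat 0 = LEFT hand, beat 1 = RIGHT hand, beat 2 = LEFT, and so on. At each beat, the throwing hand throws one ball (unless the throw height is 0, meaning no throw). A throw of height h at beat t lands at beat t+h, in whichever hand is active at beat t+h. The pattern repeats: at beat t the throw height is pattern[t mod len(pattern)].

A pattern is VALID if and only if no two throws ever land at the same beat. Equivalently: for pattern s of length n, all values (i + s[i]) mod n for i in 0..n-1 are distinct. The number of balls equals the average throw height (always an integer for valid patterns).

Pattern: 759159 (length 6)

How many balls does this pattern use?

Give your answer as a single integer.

Pattern = [7, 5, 9, 1, 5, 9], length n = 6
  position 0: throw height = 7, running sum = 7
  position 1: throw height = 5, running sum = 12
  position 2: throw height = 9, running sum = 21
  position 3: throw height = 1, running sum = 22
  position 4: throw height = 5, running sum = 27
  position 5: throw height = 9, running sum = 36
Total sum = 36; balls = sum / n = 36 / 6 = 6

Answer: 6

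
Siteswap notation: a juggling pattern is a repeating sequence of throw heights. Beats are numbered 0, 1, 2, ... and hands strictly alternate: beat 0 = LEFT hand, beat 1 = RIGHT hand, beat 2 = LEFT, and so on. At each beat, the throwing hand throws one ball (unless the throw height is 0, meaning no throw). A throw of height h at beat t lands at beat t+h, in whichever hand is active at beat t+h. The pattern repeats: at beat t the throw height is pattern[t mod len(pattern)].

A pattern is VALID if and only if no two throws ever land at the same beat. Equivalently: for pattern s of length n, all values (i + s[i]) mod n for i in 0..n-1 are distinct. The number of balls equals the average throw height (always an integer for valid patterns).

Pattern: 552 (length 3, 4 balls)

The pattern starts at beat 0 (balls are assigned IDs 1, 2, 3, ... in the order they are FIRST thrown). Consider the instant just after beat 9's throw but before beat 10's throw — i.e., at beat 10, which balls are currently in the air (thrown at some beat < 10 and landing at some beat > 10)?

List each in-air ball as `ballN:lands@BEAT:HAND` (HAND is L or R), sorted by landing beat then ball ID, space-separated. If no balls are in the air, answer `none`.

Answer: ball2:lands@11:R ball1:lands@12:L ball3:lands@14:L

Derivation:
Beat 0 (L): throw ball1 h=5 -> lands@5:R; in-air after throw: [b1@5:R]
Beat 1 (R): throw ball2 h=5 -> lands@6:L; in-air after throw: [b1@5:R b2@6:L]
Beat 2 (L): throw ball3 h=2 -> lands@4:L; in-air after throw: [b3@4:L b1@5:R b2@6:L]
Beat 3 (R): throw ball4 h=5 -> lands@8:L; in-air after throw: [b3@4:L b1@5:R b2@6:L b4@8:L]
Beat 4 (L): throw ball3 h=5 -> lands@9:R; in-air after throw: [b1@5:R b2@6:L b4@8:L b3@9:R]
Beat 5 (R): throw ball1 h=2 -> lands@7:R; in-air after throw: [b2@6:L b1@7:R b4@8:L b3@9:R]
Beat 6 (L): throw ball2 h=5 -> lands@11:R; in-air after throw: [b1@7:R b4@8:L b3@9:R b2@11:R]
Beat 7 (R): throw ball1 h=5 -> lands@12:L; in-air after throw: [b4@8:L b3@9:R b2@11:R b1@12:L]
Beat 8 (L): throw ball4 h=2 -> lands@10:L; in-air after throw: [b3@9:R b4@10:L b2@11:R b1@12:L]
Beat 9 (R): throw ball3 h=5 -> lands@14:L; in-air after throw: [b4@10:L b2@11:R b1@12:L b3@14:L]
Beat 10 (L): throw ball4 h=5 -> lands@15:R; in-air after throw: [b2@11:R b1@12:L b3@14:L b4@15:R]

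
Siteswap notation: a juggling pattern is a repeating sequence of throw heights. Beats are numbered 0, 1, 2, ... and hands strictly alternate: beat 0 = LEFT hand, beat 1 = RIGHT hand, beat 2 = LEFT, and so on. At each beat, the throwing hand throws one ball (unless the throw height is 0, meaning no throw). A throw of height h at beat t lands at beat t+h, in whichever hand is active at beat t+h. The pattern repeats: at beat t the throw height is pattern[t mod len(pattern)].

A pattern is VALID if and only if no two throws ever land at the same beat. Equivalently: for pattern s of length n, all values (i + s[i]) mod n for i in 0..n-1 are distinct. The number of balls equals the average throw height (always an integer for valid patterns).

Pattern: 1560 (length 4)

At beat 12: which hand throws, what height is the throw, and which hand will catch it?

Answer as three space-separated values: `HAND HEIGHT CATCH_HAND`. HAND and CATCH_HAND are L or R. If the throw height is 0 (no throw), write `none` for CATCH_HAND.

Beat 12: 12 mod 2 = 0, so hand = L
Throw height = pattern[12 mod 4] = pattern[0] = 1
Lands at beat 12+1=13, 13 mod 2 = 1, so catch hand = R

Answer: L 1 R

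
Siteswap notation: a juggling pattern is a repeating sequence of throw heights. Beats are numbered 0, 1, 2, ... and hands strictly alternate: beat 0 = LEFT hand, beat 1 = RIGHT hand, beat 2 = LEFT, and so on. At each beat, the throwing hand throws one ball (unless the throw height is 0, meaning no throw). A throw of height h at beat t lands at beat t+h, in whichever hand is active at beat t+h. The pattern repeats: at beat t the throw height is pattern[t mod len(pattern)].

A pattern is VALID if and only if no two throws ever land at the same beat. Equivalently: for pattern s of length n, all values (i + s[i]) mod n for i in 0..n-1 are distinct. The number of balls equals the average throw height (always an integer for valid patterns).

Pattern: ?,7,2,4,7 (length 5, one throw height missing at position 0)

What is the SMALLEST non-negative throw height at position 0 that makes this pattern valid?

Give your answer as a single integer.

Answer: 0

Derivation:
i=0: s[i]=? (unknown)
i=1: (1 + 7) mod 5 = 3
i=2: (2 + 2) mod 5 = 4
i=3: (3 + 4) mod 5 = 2
i=4: (4 + 7) mod 5 = 1
Known residues: [1, 2, 3, 4]; need a permutation of 0..4, so missing residue r = 0
Need (0 + s) mod 5 = 0; smallest s = (0 - 0) mod 5 = 0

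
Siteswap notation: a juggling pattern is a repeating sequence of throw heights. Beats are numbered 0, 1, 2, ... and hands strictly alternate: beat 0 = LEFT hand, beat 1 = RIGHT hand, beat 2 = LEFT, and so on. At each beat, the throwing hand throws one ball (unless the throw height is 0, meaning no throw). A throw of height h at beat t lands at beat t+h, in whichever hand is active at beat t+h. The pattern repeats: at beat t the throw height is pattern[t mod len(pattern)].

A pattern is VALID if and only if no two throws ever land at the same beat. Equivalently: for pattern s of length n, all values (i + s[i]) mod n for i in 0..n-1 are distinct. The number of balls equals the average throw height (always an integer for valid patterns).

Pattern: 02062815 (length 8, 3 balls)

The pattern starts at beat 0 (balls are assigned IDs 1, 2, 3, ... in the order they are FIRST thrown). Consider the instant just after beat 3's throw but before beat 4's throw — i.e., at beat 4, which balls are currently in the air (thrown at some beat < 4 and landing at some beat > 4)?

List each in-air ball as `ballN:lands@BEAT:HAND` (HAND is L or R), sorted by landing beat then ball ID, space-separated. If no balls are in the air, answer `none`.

Beat 1 (R): throw ball1 h=2 -> lands@3:R; in-air after throw: [b1@3:R]
Beat 3 (R): throw ball1 h=6 -> lands@9:R; in-air after throw: [b1@9:R]
Beat 4 (L): throw ball2 h=2 -> lands@6:L; in-air after throw: [b2@6:L b1@9:R]

Answer: ball1:lands@9:R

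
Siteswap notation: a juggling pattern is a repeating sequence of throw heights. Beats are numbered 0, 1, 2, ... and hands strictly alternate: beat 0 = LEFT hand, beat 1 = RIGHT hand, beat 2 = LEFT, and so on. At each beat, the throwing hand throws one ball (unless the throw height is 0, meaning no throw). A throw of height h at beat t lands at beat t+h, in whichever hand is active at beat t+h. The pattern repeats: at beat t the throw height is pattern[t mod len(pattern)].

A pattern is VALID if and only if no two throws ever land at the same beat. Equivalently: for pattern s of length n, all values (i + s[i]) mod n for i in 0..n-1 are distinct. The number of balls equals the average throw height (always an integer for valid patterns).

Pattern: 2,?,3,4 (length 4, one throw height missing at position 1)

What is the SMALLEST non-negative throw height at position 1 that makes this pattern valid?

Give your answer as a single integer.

Answer: 3

Derivation:
i=0: (0 + 2) mod 4 = 2
i=1: s[i]=? (unknown)
i=2: (2 + 3) mod 4 = 1
i=3: (3 + 4) mod 4 = 3
Known residues: [1, 2, 3]; need a permutation of 0..3, so missing residue r = 0
Need (1 + s) mod 4 = 0; smallest s = (0 - 1) mod 4 = 3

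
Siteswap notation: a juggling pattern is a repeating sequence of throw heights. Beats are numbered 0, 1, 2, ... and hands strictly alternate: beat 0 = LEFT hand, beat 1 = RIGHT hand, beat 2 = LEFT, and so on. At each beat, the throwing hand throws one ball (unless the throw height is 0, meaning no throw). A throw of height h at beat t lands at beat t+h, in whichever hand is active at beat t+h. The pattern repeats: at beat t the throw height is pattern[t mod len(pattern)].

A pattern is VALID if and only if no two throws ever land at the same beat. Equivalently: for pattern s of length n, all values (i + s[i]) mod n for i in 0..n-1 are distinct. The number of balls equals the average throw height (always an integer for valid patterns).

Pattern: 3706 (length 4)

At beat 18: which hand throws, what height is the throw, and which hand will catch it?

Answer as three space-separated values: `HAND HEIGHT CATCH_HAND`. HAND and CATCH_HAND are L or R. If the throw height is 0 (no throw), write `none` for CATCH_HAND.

Answer: L 0 none

Derivation:
Beat 18: 18 mod 2 = 0, so hand = L
Throw height = pattern[18 mod 4] = pattern[2] = 0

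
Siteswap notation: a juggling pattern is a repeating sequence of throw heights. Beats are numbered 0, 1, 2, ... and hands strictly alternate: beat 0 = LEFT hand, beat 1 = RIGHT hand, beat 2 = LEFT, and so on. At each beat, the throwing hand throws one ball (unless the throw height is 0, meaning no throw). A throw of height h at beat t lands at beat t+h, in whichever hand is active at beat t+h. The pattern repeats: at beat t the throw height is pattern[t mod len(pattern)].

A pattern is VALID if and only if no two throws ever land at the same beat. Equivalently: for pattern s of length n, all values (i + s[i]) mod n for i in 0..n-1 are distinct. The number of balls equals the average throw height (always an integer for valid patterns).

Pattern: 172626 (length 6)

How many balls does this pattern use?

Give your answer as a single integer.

Pattern = [1, 7, 2, 6, 2, 6], length n = 6
  position 0: throw height = 1, running sum = 1
  position 1: throw height = 7, running sum = 8
  position 2: throw height = 2, running sum = 10
  position 3: throw height = 6, running sum = 16
  position 4: throw height = 2, running sum = 18
  position 5: throw height = 6, running sum = 24
Total sum = 24; balls = sum / n = 24 / 6 = 4

Answer: 4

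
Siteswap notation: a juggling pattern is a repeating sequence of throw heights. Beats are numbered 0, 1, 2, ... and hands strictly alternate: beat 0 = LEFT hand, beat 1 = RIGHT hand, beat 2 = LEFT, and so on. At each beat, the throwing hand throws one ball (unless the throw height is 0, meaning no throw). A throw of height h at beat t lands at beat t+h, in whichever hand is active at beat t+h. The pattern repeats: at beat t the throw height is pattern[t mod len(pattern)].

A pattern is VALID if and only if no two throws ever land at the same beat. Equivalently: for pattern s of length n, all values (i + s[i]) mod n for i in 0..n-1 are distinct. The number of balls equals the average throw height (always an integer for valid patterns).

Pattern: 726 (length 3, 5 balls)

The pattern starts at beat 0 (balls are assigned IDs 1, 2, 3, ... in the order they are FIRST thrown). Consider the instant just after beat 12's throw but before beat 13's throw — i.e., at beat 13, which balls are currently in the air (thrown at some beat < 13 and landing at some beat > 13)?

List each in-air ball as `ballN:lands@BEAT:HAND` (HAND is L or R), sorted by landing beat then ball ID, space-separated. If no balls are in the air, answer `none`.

Beat 0 (L): throw ball1 h=7 -> lands@7:R; in-air after throw: [b1@7:R]
Beat 1 (R): throw ball2 h=2 -> lands@3:R; in-air after throw: [b2@3:R b1@7:R]
Beat 2 (L): throw ball3 h=6 -> lands@8:L; in-air after throw: [b2@3:R b1@7:R b3@8:L]
Beat 3 (R): throw ball2 h=7 -> lands@10:L; in-air after throw: [b1@7:R b3@8:L b2@10:L]
Beat 4 (L): throw ball4 h=2 -> lands@6:L; in-air after throw: [b4@6:L b1@7:R b3@8:L b2@10:L]
Beat 5 (R): throw ball5 h=6 -> lands@11:R; in-air after throw: [b4@6:L b1@7:R b3@8:L b2@10:L b5@11:R]
Beat 6 (L): throw ball4 h=7 -> lands@13:R; in-air after throw: [b1@7:R b3@8:L b2@10:L b5@11:R b4@13:R]
Beat 7 (R): throw ball1 h=2 -> lands@9:R; in-air after throw: [b3@8:L b1@9:R b2@10:L b5@11:R b4@13:R]
Beat 8 (L): throw ball3 h=6 -> lands@14:L; in-air after throw: [b1@9:R b2@10:L b5@11:R b4@13:R b3@14:L]
Beat 9 (R): throw ball1 h=7 -> lands@16:L; in-air after throw: [b2@10:L b5@11:R b4@13:R b3@14:L b1@16:L]
Beat 10 (L): throw ball2 h=2 -> lands@12:L; in-air after throw: [b5@11:R b2@12:L b4@13:R b3@14:L b1@16:L]
Beat 11 (R): throw ball5 h=6 -> lands@17:R; in-air after throw: [b2@12:L b4@13:R b3@14:L b1@16:L b5@17:R]
Beat 12 (L): throw ball2 h=7 -> lands@19:R; in-air after throw: [b4@13:R b3@14:L b1@16:L b5@17:R b2@19:R]
Beat 13 (R): throw ball4 h=2 -> lands@15:R; in-air after throw: [b3@14:L b4@15:R b1@16:L b5@17:R b2@19:R]

Answer: ball3:lands@14:L ball1:lands@16:L ball5:lands@17:R ball2:lands@19:R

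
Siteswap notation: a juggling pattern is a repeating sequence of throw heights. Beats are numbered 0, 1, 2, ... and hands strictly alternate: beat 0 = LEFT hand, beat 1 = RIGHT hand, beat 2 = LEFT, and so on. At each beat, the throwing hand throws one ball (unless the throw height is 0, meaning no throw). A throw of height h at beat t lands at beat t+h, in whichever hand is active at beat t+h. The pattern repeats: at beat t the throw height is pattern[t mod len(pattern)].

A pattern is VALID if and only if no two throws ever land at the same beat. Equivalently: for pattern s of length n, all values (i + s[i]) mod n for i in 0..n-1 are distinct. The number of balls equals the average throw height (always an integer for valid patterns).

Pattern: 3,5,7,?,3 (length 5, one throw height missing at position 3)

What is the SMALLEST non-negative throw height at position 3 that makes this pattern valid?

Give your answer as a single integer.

Answer: 2

Derivation:
i=0: (0 + 3) mod 5 = 3
i=1: (1 + 5) mod 5 = 1
i=2: (2 + 7) mod 5 = 4
i=3: s[i]=? (unknown)
i=4: (4 + 3) mod 5 = 2
Known residues: [1, 2, 3, 4]; need a permutation of 0..4, so missing residue r = 0
Need (3 + s) mod 5 = 0; smallest s = (0 - 3) mod 5 = 2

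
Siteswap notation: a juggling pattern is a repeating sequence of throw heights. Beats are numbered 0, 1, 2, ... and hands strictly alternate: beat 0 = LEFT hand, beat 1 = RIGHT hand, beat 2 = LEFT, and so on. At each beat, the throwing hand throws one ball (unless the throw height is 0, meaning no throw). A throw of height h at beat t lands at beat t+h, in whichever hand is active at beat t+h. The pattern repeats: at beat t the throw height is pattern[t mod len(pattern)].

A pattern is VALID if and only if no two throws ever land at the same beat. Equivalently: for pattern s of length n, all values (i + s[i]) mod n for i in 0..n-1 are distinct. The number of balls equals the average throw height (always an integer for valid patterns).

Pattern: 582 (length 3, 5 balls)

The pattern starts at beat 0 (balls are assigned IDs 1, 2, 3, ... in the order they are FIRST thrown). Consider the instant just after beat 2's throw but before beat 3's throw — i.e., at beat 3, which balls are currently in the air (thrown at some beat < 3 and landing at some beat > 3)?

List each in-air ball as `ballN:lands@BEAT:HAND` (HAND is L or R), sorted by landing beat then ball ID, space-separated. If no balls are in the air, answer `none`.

Answer: ball3:lands@4:L ball1:lands@5:R ball2:lands@9:R

Derivation:
Beat 0 (L): throw ball1 h=5 -> lands@5:R; in-air after throw: [b1@5:R]
Beat 1 (R): throw ball2 h=8 -> lands@9:R; in-air after throw: [b1@5:R b2@9:R]
Beat 2 (L): throw ball3 h=2 -> lands@4:L; in-air after throw: [b3@4:L b1@5:R b2@9:R]
Beat 3 (R): throw ball4 h=5 -> lands@8:L; in-air after throw: [b3@4:L b1@5:R b4@8:L b2@9:R]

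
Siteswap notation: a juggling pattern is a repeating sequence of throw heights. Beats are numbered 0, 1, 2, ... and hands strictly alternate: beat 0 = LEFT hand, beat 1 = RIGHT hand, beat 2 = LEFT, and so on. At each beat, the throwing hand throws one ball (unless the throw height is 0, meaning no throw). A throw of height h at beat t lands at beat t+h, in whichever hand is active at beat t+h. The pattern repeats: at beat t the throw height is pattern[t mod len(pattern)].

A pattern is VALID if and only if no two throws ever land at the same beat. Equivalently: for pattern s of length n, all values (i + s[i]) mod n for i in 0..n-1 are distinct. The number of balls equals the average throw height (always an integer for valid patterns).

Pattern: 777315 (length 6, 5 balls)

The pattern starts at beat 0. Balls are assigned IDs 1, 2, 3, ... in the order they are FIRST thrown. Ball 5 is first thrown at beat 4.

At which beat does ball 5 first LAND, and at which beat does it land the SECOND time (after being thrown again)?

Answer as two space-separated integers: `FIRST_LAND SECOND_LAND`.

Beat 0 (L): throw ball1 h=7 -> lands@7:R; in-air after throw: [b1@7:R]
Beat 1 (R): throw ball2 h=7 -> lands@8:L; in-air after throw: [b1@7:R b2@8:L]
Beat 2 (L): throw ball3 h=7 -> lands@9:R; in-air after throw: [b1@7:R b2@8:L b3@9:R]
Beat 3 (R): throw ball4 h=3 -> lands@6:L; in-air after throw: [b4@6:L b1@7:R b2@8:L b3@9:R]
Beat 4 (L): throw ball5 h=1 -> lands@5:R; in-air after throw: [b5@5:R b4@6:L b1@7:R b2@8:L b3@9:R]
Beat 5 (R): throw ball5 h=5 -> lands@10:L; in-air after throw: [b4@6:L b1@7:R b2@8:L b3@9:R b5@10:L]
Beat 6 (L): throw ball4 h=7 -> lands@13:R; in-air after throw: [b1@7:R b2@8:L b3@9:R b5@10:L b4@13:R]
Beat 7 (R): throw ball1 h=7 -> lands@14:L; in-air after throw: [b2@8:L b3@9:R b5@10:L b4@13:R b1@14:L]
Beat 8 (L): throw ball2 h=7 -> lands@15:R; in-air after throw: [b3@9:R b5@10:L b4@13:R b1@14:L b2@15:R]
Beat 9 (R): throw ball3 h=3 -> lands@12:L; in-air after throw: [b5@10:L b3@12:L b4@13:R b1@14:L b2@15:R]
Beat 10 (L): throw ball5 h=1 -> lands@11:R; in-air after throw: [b5@11:R b3@12:L b4@13:R b1@14:L b2@15:R]
Ball 5: thrown@4 h=1 -> first land @5; rethrown@5 h=5 -> second land @10

Answer: 5 10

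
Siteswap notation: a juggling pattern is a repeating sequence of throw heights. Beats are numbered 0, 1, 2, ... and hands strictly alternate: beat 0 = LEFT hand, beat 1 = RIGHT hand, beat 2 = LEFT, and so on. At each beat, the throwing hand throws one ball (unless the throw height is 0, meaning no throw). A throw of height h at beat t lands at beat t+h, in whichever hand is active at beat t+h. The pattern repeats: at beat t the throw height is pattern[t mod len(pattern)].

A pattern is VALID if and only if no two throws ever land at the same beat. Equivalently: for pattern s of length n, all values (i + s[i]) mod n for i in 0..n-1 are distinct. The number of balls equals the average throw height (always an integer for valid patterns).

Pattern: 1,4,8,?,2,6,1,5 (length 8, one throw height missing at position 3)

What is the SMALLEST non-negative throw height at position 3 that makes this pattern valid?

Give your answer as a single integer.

i=0: (0 + 1) mod 8 = 1
i=1: (1 + 4) mod 8 = 5
i=2: (2 + 8) mod 8 = 2
i=3: s[i]=? (unknown)
i=4: (4 + 2) mod 8 = 6
i=5: (5 + 6) mod 8 = 3
i=6: (6 + 1) mod 8 = 7
i=7: (7 + 5) mod 8 = 4
Known residues: [1, 2, 3, 4, 5, 6, 7]; need a permutation of 0..7, so missing residue r = 0
Need (3 + s) mod 8 = 0; smallest s = (0 - 3) mod 8 = 5

Answer: 5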